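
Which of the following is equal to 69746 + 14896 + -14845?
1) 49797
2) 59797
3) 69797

First: 69746 + 14896 = 84642
Then: 84642 + -14845 = 69797
3) 69797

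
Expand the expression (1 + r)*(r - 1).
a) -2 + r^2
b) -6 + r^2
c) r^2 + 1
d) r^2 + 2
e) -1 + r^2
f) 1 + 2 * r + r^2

Expanding (1 + r)*(r - 1):
= -1 + r^2
e) -1 + r^2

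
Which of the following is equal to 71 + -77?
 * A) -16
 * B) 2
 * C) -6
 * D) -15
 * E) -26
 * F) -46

71 + -77 = -6
C) -6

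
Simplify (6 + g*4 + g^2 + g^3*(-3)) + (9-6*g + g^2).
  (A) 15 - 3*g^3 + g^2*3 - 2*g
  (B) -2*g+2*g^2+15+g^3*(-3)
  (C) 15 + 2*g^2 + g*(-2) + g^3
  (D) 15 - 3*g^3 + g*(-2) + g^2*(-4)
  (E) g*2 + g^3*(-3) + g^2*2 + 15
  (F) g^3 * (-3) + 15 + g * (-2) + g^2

Adding the polynomials and combining like terms:
(6 + g*4 + g^2 + g^3*(-3)) + (9 - 6*g + g^2)
= -2*g+2*g^2+15+g^3*(-3)
B) -2*g+2*g^2+15+g^3*(-3)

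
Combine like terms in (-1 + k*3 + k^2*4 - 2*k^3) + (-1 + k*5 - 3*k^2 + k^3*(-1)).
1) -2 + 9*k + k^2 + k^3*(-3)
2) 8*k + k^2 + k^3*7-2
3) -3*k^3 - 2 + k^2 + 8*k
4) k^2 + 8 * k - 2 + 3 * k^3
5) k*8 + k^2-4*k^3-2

Adding the polynomials and combining like terms:
(-1 + k*3 + k^2*4 - 2*k^3) + (-1 + k*5 - 3*k^2 + k^3*(-1))
= -3*k^3 - 2 + k^2 + 8*k
3) -3*k^3 - 2 + k^2 + 8*k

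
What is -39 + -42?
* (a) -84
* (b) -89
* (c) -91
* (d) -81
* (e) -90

-39 + -42 = -81
d) -81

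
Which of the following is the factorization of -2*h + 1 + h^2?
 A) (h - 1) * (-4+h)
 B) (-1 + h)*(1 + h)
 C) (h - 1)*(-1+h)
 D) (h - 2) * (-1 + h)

We need to factor -2*h + 1 + h^2.
The factored form is (h - 1)*(-1+h).
C) (h - 1)*(-1+h)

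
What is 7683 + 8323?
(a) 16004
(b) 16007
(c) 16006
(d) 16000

7683 + 8323 = 16006
c) 16006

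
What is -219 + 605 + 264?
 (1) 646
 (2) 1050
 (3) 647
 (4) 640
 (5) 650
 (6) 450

First: -219 + 605 = 386
Then: 386 + 264 = 650
5) 650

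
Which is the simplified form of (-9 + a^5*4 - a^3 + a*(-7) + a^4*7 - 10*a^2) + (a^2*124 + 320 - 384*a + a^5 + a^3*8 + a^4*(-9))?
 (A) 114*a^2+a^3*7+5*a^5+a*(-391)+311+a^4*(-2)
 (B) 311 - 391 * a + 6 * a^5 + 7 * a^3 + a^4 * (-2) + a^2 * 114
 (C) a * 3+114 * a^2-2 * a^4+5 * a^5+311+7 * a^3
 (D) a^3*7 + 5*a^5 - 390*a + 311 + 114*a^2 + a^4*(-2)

Adding the polynomials and combining like terms:
(-9 + a^5*4 - a^3 + a*(-7) + a^4*7 - 10*a^2) + (a^2*124 + 320 - 384*a + a^5 + a^3*8 + a^4*(-9))
= 114*a^2+a^3*7+5*a^5+a*(-391)+311+a^4*(-2)
A) 114*a^2+a^3*7+5*a^5+a*(-391)+311+a^4*(-2)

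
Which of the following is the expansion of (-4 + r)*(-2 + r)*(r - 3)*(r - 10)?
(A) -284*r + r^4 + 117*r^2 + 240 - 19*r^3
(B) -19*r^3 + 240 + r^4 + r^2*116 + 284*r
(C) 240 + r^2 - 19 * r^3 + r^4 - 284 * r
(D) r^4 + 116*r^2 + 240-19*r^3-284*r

Expanding (-4 + r)*(-2 + r)*(r - 3)*(r - 10):
= r^4 + 116*r^2 + 240-19*r^3-284*r
D) r^4 + 116*r^2 + 240-19*r^3-284*r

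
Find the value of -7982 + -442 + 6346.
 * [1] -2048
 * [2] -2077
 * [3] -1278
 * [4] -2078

First: -7982 + -442 = -8424
Then: -8424 + 6346 = -2078
4) -2078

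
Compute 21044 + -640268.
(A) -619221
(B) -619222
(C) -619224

21044 + -640268 = -619224
C) -619224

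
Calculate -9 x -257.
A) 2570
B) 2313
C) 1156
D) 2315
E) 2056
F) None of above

-9 * -257 = 2313
B) 2313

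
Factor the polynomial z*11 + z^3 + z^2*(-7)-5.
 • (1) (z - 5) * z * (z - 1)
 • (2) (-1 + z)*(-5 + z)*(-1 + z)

We need to factor z*11 + z^3 + z^2*(-7)-5.
The factored form is (-1 + z)*(-5 + z)*(-1 + z).
2) (-1 + z)*(-5 + z)*(-1 + z)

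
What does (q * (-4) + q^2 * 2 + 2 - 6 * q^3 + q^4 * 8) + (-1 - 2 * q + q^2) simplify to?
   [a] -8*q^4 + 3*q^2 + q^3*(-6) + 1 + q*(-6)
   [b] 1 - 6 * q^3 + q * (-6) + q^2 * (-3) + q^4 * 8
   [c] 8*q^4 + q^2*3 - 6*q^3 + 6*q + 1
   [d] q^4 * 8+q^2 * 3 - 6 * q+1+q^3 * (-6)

Adding the polynomials and combining like terms:
(q*(-4) + q^2*2 + 2 - 6*q^3 + q^4*8) + (-1 - 2*q + q^2)
= q^4 * 8+q^2 * 3 - 6 * q+1+q^3 * (-6)
d) q^4 * 8+q^2 * 3 - 6 * q+1+q^3 * (-6)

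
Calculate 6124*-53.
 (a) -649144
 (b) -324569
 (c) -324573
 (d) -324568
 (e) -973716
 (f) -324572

6124 * -53 = -324572
f) -324572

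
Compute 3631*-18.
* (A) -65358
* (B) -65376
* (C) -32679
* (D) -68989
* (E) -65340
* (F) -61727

3631 * -18 = -65358
A) -65358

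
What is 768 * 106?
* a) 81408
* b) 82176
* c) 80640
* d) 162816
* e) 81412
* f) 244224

768 * 106 = 81408
a) 81408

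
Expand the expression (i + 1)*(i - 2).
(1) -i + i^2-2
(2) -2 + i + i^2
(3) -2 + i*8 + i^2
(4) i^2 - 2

Expanding (i + 1)*(i - 2):
= -i + i^2-2
1) -i + i^2-2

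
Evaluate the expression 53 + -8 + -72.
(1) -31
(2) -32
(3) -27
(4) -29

First: 53 + -8 = 45
Then: 45 + -72 = -27
3) -27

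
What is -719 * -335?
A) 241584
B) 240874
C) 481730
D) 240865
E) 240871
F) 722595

-719 * -335 = 240865
D) 240865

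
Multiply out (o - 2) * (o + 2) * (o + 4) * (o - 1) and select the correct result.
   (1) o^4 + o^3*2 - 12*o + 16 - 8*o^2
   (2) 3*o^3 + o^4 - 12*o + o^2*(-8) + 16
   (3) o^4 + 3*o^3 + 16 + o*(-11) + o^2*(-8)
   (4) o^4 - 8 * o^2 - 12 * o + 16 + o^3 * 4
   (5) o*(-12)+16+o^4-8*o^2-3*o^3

Expanding (o - 2) * (o + 2) * (o + 4) * (o - 1):
= 3*o^3 + o^4 - 12*o + o^2*(-8) + 16
2) 3*o^3 + o^4 - 12*o + o^2*(-8) + 16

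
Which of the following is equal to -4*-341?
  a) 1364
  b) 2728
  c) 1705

-4 * -341 = 1364
a) 1364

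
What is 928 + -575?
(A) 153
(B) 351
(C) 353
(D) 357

928 + -575 = 353
C) 353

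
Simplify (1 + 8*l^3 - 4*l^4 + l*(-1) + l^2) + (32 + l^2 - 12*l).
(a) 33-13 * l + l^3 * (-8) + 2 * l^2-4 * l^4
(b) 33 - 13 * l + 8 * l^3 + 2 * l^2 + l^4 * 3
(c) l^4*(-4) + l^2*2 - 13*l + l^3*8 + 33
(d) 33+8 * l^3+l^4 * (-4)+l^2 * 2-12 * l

Adding the polynomials and combining like terms:
(1 + 8*l^3 - 4*l^4 + l*(-1) + l^2) + (32 + l^2 - 12*l)
= l^4*(-4) + l^2*2 - 13*l + l^3*8 + 33
c) l^4*(-4) + l^2*2 - 13*l + l^3*8 + 33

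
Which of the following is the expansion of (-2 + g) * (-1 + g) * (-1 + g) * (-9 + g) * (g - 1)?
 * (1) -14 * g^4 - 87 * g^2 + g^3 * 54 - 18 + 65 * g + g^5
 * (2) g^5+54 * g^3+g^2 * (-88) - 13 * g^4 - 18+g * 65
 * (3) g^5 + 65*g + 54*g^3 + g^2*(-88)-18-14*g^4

Expanding (-2 + g) * (-1 + g) * (-1 + g) * (-9 + g) * (g - 1):
= g^5 + 65*g + 54*g^3 + g^2*(-88)-18-14*g^4
3) g^5 + 65*g + 54*g^3 + g^2*(-88)-18-14*g^4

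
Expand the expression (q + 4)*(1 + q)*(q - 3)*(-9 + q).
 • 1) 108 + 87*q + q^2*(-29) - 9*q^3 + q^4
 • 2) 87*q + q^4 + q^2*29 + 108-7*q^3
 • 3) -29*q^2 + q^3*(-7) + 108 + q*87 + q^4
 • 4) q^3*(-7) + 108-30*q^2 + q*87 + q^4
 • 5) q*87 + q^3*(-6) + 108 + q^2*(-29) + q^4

Expanding (q + 4)*(1 + q)*(q - 3)*(-9 + q):
= -29*q^2 + q^3*(-7) + 108 + q*87 + q^4
3) -29*q^2 + q^3*(-7) + 108 + q*87 + q^4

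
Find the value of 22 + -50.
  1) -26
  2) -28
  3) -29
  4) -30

22 + -50 = -28
2) -28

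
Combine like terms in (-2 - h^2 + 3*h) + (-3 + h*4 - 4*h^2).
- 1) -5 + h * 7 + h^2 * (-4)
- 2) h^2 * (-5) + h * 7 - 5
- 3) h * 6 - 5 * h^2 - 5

Adding the polynomials and combining like terms:
(-2 - h^2 + 3*h) + (-3 + h*4 - 4*h^2)
= h^2 * (-5) + h * 7 - 5
2) h^2 * (-5) + h * 7 - 5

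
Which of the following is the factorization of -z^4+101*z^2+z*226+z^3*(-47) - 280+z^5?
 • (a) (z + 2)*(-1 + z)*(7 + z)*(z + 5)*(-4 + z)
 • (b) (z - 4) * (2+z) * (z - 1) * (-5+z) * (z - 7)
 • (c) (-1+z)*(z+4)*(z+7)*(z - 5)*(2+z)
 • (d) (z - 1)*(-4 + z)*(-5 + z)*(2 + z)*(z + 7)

We need to factor -z^4+101*z^2+z*226+z^3*(-47) - 280+z^5.
The factored form is (z - 1)*(-4 + z)*(-5 + z)*(2 + z)*(z + 7).
d) (z - 1)*(-4 + z)*(-5 + z)*(2 + z)*(z + 7)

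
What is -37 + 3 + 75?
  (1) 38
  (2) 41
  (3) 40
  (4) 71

First: -37 + 3 = -34
Then: -34 + 75 = 41
2) 41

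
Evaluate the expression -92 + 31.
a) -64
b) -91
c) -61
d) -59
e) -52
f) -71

-92 + 31 = -61
c) -61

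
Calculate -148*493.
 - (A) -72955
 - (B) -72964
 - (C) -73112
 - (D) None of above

-148 * 493 = -72964
B) -72964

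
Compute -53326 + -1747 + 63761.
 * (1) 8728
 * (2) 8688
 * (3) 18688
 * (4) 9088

First: -53326 + -1747 = -55073
Then: -55073 + 63761 = 8688
2) 8688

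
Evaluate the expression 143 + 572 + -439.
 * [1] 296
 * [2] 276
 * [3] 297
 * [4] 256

First: 143 + 572 = 715
Then: 715 + -439 = 276
2) 276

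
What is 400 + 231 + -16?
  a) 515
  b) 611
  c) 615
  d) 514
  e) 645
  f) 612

First: 400 + 231 = 631
Then: 631 + -16 = 615
c) 615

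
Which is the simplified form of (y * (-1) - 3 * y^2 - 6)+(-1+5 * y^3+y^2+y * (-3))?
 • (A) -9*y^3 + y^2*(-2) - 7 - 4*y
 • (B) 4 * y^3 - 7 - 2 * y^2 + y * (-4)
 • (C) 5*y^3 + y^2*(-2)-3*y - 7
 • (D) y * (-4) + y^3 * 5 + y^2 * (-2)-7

Adding the polynomials and combining like terms:
(y*(-1) - 3*y^2 - 6) + (-1 + 5*y^3 + y^2 + y*(-3))
= y * (-4) + y^3 * 5 + y^2 * (-2)-7
D) y * (-4) + y^3 * 5 + y^2 * (-2)-7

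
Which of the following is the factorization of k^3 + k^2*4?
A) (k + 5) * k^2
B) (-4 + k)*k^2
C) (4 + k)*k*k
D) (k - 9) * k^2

We need to factor k^3 + k^2*4.
The factored form is (4 + k)*k*k.
C) (4 + k)*k*k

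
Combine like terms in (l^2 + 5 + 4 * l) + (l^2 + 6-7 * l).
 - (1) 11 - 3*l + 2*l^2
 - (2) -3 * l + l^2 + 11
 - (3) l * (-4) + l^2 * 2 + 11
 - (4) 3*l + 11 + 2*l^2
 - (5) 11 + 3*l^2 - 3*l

Adding the polynomials and combining like terms:
(l^2 + 5 + 4*l) + (l^2 + 6 - 7*l)
= 11 - 3*l + 2*l^2
1) 11 - 3*l + 2*l^2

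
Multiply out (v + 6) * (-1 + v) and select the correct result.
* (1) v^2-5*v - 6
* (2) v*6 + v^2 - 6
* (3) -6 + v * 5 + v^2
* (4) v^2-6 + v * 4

Expanding (v + 6) * (-1 + v):
= -6 + v * 5 + v^2
3) -6 + v * 5 + v^2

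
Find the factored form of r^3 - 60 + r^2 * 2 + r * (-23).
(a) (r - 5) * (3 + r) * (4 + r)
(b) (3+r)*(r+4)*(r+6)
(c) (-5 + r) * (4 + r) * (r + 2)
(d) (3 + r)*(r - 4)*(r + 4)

We need to factor r^3 - 60 + r^2 * 2 + r * (-23).
The factored form is (r - 5) * (3 + r) * (4 + r).
a) (r - 5) * (3 + r) * (4 + r)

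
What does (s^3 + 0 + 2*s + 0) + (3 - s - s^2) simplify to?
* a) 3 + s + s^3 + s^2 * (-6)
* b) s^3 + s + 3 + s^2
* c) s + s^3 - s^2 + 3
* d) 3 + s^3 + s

Adding the polynomials and combining like terms:
(s^3 + 0 + 2*s + 0) + (3 - s - s^2)
= s + s^3 - s^2 + 3
c) s + s^3 - s^2 + 3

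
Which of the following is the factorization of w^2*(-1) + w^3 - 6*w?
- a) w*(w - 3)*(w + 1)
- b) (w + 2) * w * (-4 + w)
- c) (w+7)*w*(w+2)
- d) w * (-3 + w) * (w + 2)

We need to factor w^2*(-1) + w^3 - 6*w.
The factored form is w * (-3 + w) * (w + 2).
d) w * (-3 + w) * (w + 2)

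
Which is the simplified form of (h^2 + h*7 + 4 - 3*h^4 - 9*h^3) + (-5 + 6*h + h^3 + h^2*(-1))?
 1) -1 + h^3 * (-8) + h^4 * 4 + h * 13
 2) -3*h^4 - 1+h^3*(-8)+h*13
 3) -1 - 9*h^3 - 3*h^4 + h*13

Adding the polynomials and combining like terms:
(h^2 + h*7 + 4 - 3*h^4 - 9*h^3) + (-5 + 6*h + h^3 + h^2*(-1))
= -3*h^4 - 1+h^3*(-8)+h*13
2) -3*h^4 - 1+h^3*(-8)+h*13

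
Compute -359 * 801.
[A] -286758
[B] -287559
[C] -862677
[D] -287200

-359 * 801 = -287559
B) -287559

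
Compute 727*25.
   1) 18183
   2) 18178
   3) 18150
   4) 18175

727 * 25 = 18175
4) 18175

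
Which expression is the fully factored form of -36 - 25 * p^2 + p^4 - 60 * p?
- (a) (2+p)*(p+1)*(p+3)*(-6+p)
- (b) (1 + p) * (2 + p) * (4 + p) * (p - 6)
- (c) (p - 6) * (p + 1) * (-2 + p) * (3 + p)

We need to factor -36 - 25 * p^2 + p^4 - 60 * p.
The factored form is (2+p)*(p+1)*(p+3)*(-6+p).
a) (2+p)*(p+1)*(p+3)*(-6+p)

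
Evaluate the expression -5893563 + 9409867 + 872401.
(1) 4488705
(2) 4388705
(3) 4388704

First: -5893563 + 9409867 = 3516304
Then: 3516304 + 872401 = 4388705
2) 4388705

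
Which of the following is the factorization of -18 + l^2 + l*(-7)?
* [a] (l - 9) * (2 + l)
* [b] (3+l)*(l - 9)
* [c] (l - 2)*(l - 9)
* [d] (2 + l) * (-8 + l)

We need to factor -18 + l^2 + l*(-7).
The factored form is (l - 9) * (2 + l).
a) (l - 9) * (2 + l)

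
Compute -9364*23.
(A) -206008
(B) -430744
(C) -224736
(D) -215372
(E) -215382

-9364 * 23 = -215372
D) -215372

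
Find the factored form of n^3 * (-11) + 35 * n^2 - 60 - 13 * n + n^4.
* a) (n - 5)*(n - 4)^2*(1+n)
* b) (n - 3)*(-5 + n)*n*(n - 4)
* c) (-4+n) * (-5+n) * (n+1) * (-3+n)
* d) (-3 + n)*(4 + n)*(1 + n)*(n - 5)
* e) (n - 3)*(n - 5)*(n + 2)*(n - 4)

We need to factor n^3 * (-11) + 35 * n^2 - 60 - 13 * n + n^4.
The factored form is (-4+n) * (-5+n) * (n+1) * (-3+n).
c) (-4+n) * (-5+n) * (n+1) * (-3+n)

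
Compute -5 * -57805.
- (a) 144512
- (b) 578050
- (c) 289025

-5 * -57805 = 289025
c) 289025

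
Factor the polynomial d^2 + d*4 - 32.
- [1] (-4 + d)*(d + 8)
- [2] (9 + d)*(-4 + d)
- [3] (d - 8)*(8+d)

We need to factor d^2 + d*4 - 32.
The factored form is (-4 + d)*(d + 8).
1) (-4 + d)*(d + 8)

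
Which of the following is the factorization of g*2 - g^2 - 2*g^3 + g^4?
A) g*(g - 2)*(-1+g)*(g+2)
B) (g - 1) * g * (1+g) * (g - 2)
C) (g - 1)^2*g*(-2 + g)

We need to factor g*2 - g^2 - 2*g^3 + g^4.
The factored form is (g - 1) * g * (1+g) * (g - 2).
B) (g - 1) * g * (1+g) * (g - 2)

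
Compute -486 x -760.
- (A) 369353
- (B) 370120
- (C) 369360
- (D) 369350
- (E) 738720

-486 * -760 = 369360
C) 369360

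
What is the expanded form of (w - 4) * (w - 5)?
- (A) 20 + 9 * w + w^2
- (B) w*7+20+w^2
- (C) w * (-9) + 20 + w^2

Expanding (w - 4) * (w - 5):
= w * (-9) + 20 + w^2
C) w * (-9) + 20 + w^2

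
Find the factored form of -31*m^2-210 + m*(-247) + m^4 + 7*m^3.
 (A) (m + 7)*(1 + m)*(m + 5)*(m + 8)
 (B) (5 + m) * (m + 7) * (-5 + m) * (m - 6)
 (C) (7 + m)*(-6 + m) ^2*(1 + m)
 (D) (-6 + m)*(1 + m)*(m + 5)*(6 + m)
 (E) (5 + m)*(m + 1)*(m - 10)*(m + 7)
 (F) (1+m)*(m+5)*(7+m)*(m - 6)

We need to factor -31*m^2-210 + m*(-247) + m^4 + 7*m^3.
The factored form is (1+m)*(m+5)*(7+m)*(m - 6).
F) (1+m)*(m+5)*(7+m)*(m - 6)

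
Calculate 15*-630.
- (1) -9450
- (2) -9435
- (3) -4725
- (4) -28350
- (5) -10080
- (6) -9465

15 * -630 = -9450
1) -9450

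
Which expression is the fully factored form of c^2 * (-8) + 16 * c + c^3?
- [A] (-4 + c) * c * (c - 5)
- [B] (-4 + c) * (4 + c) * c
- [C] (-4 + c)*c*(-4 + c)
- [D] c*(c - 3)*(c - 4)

We need to factor c^2 * (-8) + 16 * c + c^3.
The factored form is (-4 + c)*c*(-4 + c).
C) (-4 + c)*c*(-4 + c)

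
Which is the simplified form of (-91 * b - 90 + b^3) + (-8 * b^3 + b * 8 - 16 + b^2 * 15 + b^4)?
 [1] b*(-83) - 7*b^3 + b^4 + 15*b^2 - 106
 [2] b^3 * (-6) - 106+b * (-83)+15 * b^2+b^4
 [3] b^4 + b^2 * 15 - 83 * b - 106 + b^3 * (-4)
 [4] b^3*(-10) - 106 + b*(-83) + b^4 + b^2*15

Adding the polynomials and combining like terms:
(-91*b - 90 + b^3) + (-8*b^3 + b*8 - 16 + b^2*15 + b^4)
= b*(-83) - 7*b^3 + b^4 + 15*b^2 - 106
1) b*(-83) - 7*b^3 + b^4 + 15*b^2 - 106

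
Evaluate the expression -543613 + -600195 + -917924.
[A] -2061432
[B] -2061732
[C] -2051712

First: -543613 + -600195 = -1143808
Then: -1143808 + -917924 = -2061732
B) -2061732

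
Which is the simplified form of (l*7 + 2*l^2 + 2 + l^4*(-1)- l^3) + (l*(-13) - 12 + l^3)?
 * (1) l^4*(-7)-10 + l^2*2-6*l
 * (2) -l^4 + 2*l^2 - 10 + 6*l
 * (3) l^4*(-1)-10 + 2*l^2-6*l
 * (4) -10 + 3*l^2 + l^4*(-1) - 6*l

Adding the polynomials and combining like terms:
(l*7 + 2*l^2 + 2 + l^4*(-1) - l^3) + (l*(-13) - 12 + l^3)
= l^4*(-1)-10 + 2*l^2-6*l
3) l^4*(-1)-10 + 2*l^2-6*l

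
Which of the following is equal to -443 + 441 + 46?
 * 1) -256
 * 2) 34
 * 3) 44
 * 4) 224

First: -443 + 441 = -2
Then: -2 + 46 = 44
3) 44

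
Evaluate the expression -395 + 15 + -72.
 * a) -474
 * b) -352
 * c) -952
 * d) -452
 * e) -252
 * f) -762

First: -395 + 15 = -380
Then: -380 + -72 = -452
d) -452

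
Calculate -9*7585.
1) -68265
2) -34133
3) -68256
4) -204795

-9 * 7585 = -68265
1) -68265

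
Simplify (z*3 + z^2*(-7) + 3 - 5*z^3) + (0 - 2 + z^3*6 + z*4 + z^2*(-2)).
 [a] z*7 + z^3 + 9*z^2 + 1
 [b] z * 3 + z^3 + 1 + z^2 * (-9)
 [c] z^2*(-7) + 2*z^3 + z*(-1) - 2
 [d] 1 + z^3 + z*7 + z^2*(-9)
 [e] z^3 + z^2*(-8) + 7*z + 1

Adding the polynomials and combining like terms:
(z*3 + z^2*(-7) + 3 - 5*z^3) + (0 - 2 + z^3*6 + z*4 + z^2*(-2))
= 1 + z^3 + z*7 + z^2*(-9)
d) 1 + z^3 + z*7 + z^2*(-9)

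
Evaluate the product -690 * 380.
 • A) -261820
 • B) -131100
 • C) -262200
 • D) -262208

-690 * 380 = -262200
C) -262200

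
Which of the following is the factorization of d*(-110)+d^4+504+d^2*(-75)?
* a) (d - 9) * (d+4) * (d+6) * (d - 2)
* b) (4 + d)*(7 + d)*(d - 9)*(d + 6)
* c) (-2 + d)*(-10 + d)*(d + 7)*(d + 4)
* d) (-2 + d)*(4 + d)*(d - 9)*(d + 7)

We need to factor d*(-110)+d^4+504+d^2*(-75).
The factored form is (-2 + d)*(4 + d)*(d - 9)*(d + 7).
d) (-2 + d)*(4 + d)*(d - 9)*(d + 7)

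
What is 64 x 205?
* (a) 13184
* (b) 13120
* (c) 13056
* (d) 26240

64 * 205 = 13120
b) 13120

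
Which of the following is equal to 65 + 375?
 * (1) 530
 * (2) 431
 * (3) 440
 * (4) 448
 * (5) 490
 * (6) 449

65 + 375 = 440
3) 440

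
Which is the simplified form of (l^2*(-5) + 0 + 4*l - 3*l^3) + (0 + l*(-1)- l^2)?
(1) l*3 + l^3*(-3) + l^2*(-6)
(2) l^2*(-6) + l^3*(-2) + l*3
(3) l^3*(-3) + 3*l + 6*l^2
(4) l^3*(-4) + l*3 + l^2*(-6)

Adding the polynomials and combining like terms:
(l^2*(-5) + 0 + 4*l - 3*l^3) + (0 + l*(-1) - l^2)
= l*3 + l^3*(-3) + l^2*(-6)
1) l*3 + l^3*(-3) + l^2*(-6)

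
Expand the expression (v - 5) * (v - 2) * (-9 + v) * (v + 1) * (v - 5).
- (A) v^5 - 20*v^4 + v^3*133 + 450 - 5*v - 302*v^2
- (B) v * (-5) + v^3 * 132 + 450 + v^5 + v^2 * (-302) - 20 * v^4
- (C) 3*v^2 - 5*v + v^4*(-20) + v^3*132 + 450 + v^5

Expanding (v - 5) * (v - 2) * (-9 + v) * (v + 1) * (v - 5):
= v * (-5) + v^3 * 132 + 450 + v^5 + v^2 * (-302) - 20 * v^4
B) v * (-5) + v^3 * 132 + 450 + v^5 + v^2 * (-302) - 20 * v^4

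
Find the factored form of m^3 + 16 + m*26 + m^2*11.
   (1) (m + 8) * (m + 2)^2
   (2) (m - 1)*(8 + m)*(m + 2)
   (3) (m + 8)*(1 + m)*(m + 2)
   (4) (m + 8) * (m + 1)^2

We need to factor m^3 + 16 + m*26 + m^2*11.
The factored form is (m + 8)*(1 + m)*(m + 2).
3) (m + 8)*(1 + m)*(m + 2)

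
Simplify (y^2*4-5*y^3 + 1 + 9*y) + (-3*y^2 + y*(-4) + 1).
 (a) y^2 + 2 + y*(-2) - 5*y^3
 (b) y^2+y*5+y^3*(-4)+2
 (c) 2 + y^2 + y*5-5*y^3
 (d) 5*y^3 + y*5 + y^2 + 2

Adding the polynomials and combining like terms:
(y^2*4 - 5*y^3 + 1 + 9*y) + (-3*y^2 + y*(-4) + 1)
= 2 + y^2 + y*5-5*y^3
c) 2 + y^2 + y*5-5*y^3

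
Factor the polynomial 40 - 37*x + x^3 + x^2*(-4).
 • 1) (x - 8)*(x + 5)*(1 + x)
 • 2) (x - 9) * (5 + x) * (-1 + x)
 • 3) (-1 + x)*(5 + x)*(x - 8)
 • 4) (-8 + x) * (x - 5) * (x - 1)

We need to factor 40 - 37*x + x^3 + x^2*(-4).
The factored form is (-1 + x)*(5 + x)*(x - 8).
3) (-1 + x)*(5 + x)*(x - 8)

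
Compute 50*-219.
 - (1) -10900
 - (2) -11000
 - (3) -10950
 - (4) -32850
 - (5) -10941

50 * -219 = -10950
3) -10950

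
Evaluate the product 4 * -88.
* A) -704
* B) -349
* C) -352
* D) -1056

4 * -88 = -352
C) -352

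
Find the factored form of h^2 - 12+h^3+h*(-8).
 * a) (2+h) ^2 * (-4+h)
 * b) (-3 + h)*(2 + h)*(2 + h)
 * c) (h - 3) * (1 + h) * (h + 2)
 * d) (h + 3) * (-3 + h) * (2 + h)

We need to factor h^2 - 12+h^3+h*(-8).
The factored form is (-3 + h)*(2 + h)*(2 + h).
b) (-3 + h)*(2 + h)*(2 + h)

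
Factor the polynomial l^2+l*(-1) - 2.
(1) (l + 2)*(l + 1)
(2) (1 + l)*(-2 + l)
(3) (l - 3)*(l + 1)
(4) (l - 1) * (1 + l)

We need to factor l^2+l*(-1) - 2.
The factored form is (1 + l)*(-2 + l).
2) (1 + l)*(-2 + l)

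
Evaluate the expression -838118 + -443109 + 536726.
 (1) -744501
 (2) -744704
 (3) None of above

First: -838118 + -443109 = -1281227
Then: -1281227 + 536726 = -744501
1) -744501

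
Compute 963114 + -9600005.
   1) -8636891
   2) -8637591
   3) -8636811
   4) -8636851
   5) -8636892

963114 + -9600005 = -8636891
1) -8636891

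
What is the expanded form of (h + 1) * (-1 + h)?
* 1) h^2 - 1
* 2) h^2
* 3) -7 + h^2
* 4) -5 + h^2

Expanding (h + 1) * (-1 + h):
= h^2 - 1
1) h^2 - 1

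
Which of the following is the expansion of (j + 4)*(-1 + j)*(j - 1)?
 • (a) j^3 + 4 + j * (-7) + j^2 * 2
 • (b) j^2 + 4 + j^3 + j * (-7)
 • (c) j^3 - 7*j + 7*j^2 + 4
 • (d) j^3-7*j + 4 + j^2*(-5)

Expanding (j + 4)*(-1 + j)*(j - 1):
= j^3 + 4 + j * (-7) + j^2 * 2
a) j^3 + 4 + j * (-7) + j^2 * 2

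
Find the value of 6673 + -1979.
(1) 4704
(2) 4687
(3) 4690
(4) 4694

6673 + -1979 = 4694
4) 4694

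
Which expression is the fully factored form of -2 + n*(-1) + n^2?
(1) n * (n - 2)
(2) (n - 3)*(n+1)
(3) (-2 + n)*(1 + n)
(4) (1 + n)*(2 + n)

We need to factor -2 + n*(-1) + n^2.
The factored form is (-2 + n)*(1 + n).
3) (-2 + n)*(1 + n)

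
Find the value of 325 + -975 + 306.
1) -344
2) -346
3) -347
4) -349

First: 325 + -975 = -650
Then: -650 + 306 = -344
1) -344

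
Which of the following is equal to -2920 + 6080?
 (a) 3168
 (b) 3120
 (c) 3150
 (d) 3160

-2920 + 6080 = 3160
d) 3160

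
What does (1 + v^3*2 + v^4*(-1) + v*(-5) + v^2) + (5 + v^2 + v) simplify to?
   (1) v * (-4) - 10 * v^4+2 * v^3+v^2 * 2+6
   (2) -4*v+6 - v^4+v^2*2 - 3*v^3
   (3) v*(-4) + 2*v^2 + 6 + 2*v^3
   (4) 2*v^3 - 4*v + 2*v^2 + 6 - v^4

Adding the polynomials and combining like terms:
(1 + v^3*2 + v^4*(-1) + v*(-5) + v^2) + (5 + v^2 + v)
= 2*v^3 - 4*v + 2*v^2 + 6 - v^4
4) 2*v^3 - 4*v + 2*v^2 + 6 - v^4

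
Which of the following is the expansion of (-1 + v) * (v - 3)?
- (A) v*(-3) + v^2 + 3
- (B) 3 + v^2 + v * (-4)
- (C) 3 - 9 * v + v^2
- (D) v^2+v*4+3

Expanding (-1 + v) * (v - 3):
= 3 + v^2 + v * (-4)
B) 3 + v^2 + v * (-4)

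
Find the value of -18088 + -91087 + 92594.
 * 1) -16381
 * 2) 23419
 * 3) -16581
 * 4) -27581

First: -18088 + -91087 = -109175
Then: -109175 + 92594 = -16581
3) -16581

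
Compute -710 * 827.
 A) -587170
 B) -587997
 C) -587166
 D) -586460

-710 * 827 = -587170
A) -587170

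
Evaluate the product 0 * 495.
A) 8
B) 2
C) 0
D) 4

0 * 495 = 0
C) 0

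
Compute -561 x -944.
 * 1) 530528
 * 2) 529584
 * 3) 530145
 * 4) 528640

-561 * -944 = 529584
2) 529584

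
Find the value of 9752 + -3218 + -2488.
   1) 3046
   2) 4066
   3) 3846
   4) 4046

First: 9752 + -3218 = 6534
Then: 6534 + -2488 = 4046
4) 4046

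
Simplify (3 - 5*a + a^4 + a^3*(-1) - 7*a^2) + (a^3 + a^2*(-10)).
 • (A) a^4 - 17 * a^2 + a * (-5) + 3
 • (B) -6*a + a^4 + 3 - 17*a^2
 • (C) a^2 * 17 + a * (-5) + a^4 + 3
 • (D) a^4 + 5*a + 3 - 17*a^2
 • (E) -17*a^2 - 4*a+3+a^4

Adding the polynomials and combining like terms:
(3 - 5*a + a^4 + a^3*(-1) - 7*a^2) + (a^3 + a^2*(-10))
= a^4 - 17 * a^2 + a * (-5) + 3
A) a^4 - 17 * a^2 + a * (-5) + 3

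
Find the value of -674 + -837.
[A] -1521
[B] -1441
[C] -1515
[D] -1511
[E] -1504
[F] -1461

-674 + -837 = -1511
D) -1511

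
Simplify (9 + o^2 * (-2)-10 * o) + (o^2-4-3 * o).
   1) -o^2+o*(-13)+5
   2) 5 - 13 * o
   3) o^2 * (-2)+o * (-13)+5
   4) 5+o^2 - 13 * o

Adding the polynomials and combining like terms:
(9 + o^2*(-2) - 10*o) + (o^2 - 4 - 3*o)
= -o^2+o*(-13)+5
1) -o^2+o*(-13)+5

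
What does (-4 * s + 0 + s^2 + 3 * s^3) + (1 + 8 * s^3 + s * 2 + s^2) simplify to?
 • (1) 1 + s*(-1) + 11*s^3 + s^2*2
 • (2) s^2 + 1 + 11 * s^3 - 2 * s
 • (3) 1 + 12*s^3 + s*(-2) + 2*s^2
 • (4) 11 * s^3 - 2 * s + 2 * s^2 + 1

Adding the polynomials and combining like terms:
(-4*s + 0 + s^2 + 3*s^3) + (1 + 8*s^3 + s*2 + s^2)
= 11 * s^3 - 2 * s + 2 * s^2 + 1
4) 11 * s^3 - 2 * s + 2 * s^2 + 1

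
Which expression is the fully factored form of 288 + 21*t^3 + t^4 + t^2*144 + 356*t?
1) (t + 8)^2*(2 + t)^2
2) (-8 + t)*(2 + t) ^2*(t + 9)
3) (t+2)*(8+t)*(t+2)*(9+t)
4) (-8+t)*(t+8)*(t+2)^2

We need to factor 288 + 21*t^3 + t^4 + t^2*144 + 356*t.
The factored form is (t+2)*(8+t)*(t+2)*(9+t).
3) (t+2)*(8+t)*(t+2)*(9+t)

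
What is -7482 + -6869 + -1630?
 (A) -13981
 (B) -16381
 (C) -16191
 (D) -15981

First: -7482 + -6869 = -14351
Then: -14351 + -1630 = -15981
D) -15981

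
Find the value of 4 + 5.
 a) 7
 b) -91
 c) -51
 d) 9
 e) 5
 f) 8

4 + 5 = 9
d) 9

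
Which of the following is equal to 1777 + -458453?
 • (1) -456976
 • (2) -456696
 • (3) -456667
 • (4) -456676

1777 + -458453 = -456676
4) -456676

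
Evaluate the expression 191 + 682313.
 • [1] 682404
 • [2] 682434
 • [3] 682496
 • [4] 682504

191 + 682313 = 682504
4) 682504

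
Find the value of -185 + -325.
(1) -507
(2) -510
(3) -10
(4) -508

-185 + -325 = -510
2) -510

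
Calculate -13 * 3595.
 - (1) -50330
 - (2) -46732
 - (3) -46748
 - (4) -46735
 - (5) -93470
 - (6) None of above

-13 * 3595 = -46735
4) -46735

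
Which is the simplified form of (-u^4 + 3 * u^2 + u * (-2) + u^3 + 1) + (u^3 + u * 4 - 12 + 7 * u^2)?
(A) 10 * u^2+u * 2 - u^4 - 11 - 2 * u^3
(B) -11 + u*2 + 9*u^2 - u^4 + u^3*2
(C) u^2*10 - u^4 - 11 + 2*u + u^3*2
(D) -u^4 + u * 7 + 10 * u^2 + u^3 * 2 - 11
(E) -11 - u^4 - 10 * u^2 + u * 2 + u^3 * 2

Adding the polynomials and combining like terms:
(-u^4 + 3*u^2 + u*(-2) + u^3 + 1) + (u^3 + u*4 - 12 + 7*u^2)
= u^2*10 - u^4 - 11 + 2*u + u^3*2
C) u^2*10 - u^4 - 11 + 2*u + u^3*2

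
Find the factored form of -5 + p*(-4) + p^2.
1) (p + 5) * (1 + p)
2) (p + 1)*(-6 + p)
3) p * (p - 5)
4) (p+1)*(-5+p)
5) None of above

We need to factor -5 + p*(-4) + p^2.
The factored form is (p+1)*(-5+p).
4) (p+1)*(-5+p)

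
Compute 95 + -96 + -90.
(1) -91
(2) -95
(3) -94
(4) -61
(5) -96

First: 95 + -96 = -1
Then: -1 + -90 = -91
1) -91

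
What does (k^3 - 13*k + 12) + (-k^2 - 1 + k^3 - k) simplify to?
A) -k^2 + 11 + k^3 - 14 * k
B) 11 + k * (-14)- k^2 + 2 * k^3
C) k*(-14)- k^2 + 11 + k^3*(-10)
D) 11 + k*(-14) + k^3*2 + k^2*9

Adding the polynomials and combining like terms:
(k^3 - 13*k + 12) + (-k^2 - 1 + k^3 - k)
= 11 + k * (-14)- k^2 + 2 * k^3
B) 11 + k * (-14)- k^2 + 2 * k^3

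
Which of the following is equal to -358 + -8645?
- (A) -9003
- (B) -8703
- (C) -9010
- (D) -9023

-358 + -8645 = -9003
A) -9003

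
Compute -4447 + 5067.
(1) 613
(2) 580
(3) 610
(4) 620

-4447 + 5067 = 620
4) 620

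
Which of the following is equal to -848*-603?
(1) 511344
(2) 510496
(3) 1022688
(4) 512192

-848 * -603 = 511344
1) 511344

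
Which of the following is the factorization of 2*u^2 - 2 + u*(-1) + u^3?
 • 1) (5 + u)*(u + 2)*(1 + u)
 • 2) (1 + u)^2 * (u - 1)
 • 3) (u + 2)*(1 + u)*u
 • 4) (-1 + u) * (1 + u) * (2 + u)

We need to factor 2*u^2 - 2 + u*(-1) + u^3.
The factored form is (-1 + u) * (1 + u) * (2 + u).
4) (-1 + u) * (1 + u) * (2 + u)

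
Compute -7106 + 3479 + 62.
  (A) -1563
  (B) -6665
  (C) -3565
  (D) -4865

First: -7106 + 3479 = -3627
Then: -3627 + 62 = -3565
C) -3565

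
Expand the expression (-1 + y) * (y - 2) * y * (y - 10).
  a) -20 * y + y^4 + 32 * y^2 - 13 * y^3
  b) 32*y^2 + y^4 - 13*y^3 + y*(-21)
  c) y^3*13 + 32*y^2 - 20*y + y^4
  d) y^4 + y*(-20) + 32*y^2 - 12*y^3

Expanding (-1 + y) * (y - 2) * y * (y - 10):
= -20 * y + y^4 + 32 * y^2 - 13 * y^3
a) -20 * y + y^4 + 32 * y^2 - 13 * y^3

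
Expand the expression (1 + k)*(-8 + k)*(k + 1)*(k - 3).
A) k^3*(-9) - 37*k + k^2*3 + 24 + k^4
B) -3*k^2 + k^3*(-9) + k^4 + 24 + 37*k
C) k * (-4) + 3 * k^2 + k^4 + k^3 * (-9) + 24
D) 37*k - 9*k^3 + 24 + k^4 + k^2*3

Expanding (1 + k)*(-8 + k)*(k + 1)*(k - 3):
= 37*k - 9*k^3 + 24 + k^4 + k^2*3
D) 37*k - 9*k^3 + 24 + k^4 + k^2*3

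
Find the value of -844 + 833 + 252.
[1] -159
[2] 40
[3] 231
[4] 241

First: -844 + 833 = -11
Then: -11 + 252 = 241
4) 241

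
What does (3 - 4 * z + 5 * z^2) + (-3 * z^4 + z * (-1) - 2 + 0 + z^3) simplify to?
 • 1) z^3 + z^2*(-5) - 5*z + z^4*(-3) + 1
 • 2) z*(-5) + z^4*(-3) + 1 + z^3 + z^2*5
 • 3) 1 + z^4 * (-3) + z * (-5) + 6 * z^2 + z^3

Adding the polynomials and combining like terms:
(3 - 4*z + 5*z^2) + (-3*z^4 + z*(-1) - 2 + 0 + z^3)
= z*(-5) + z^4*(-3) + 1 + z^3 + z^2*5
2) z*(-5) + z^4*(-3) + 1 + z^3 + z^2*5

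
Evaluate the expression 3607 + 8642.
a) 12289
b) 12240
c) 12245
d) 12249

3607 + 8642 = 12249
d) 12249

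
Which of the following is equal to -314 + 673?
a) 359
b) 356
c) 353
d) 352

-314 + 673 = 359
a) 359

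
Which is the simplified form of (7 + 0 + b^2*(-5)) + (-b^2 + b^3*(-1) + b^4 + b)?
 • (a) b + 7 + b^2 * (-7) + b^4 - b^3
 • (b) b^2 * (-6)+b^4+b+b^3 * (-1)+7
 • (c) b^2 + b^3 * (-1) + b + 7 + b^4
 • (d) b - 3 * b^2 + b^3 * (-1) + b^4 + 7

Adding the polynomials and combining like terms:
(7 + 0 + b^2*(-5)) + (-b^2 + b^3*(-1) + b^4 + b)
= b^2 * (-6)+b^4+b+b^3 * (-1)+7
b) b^2 * (-6)+b^4+b+b^3 * (-1)+7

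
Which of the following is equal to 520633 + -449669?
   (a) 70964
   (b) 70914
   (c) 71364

520633 + -449669 = 70964
a) 70964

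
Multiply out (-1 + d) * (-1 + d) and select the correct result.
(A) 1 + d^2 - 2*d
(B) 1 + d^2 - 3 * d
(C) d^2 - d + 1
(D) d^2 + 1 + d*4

Expanding (-1 + d) * (-1 + d):
= 1 + d^2 - 2*d
A) 1 + d^2 - 2*d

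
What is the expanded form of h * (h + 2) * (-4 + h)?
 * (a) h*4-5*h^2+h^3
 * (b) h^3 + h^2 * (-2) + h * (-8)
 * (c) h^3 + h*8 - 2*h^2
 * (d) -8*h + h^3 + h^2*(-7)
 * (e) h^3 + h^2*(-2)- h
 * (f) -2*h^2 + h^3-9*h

Expanding h * (h + 2) * (-4 + h):
= h^3 + h^2 * (-2) + h * (-8)
b) h^3 + h^2 * (-2) + h * (-8)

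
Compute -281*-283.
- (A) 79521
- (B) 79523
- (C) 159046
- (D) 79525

-281 * -283 = 79523
B) 79523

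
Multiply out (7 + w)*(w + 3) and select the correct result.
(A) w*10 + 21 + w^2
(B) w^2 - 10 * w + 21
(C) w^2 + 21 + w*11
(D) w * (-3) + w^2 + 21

Expanding (7 + w)*(w + 3):
= w*10 + 21 + w^2
A) w*10 + 21 + w^2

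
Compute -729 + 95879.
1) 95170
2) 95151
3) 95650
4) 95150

-729 + 95879 = 95150
4) 95150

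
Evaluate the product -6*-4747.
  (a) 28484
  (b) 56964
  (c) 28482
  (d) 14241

-6 * -4747 = 28482
c) 28482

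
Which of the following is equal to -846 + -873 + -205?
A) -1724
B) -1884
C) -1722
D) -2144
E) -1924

First: -846 + -873 = -1719
Then: -1719 + -205 = -1924
E) -1924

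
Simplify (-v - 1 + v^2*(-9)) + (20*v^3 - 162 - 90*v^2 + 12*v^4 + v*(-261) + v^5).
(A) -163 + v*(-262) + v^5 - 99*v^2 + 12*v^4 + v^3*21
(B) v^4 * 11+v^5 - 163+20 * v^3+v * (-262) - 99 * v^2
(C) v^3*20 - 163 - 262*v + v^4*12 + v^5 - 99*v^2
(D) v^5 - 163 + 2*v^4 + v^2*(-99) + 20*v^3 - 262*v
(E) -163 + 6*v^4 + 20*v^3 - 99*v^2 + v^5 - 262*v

Adding the polynomials and combining like terms:
(-v - 1 + v^2*(-9)) + (20*v^3 - 162 - 90*v^2 + 12*v^4 + v*(-261) + v^5)
= v^3*20 - 163 - 262*v + v^4*12 + v^5 - 99*v^2
C) v^3*20 - 163 - 262*v + v^4*12 + v^5 - 99*v^2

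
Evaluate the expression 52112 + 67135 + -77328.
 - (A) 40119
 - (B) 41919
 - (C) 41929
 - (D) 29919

First: 52112 + 67135 = 119247
Then: 119247 + -77328 = 41919
B) 41919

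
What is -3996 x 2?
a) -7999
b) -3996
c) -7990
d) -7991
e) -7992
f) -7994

-3996 * 2 = -7992
e) -7992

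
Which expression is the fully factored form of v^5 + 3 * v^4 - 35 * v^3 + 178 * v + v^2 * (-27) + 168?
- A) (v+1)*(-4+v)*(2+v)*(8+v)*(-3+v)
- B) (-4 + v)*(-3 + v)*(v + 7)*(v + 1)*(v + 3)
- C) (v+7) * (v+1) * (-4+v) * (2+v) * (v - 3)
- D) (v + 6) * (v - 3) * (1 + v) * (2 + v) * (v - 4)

We need to factor v^5 + 3 * v^4 - 35 * v^3 + 178 * v + v^2 * (-27) + 168.
The factored form is (v+7) * (v+1) * (-4+v) * (2+v) * (v - 3).
C) (v+7) * (v+1) * (-4+v) * (2+v) * (v - 3)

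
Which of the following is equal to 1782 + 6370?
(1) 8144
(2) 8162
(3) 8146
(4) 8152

1782 + 6370 = 8152
4) 8152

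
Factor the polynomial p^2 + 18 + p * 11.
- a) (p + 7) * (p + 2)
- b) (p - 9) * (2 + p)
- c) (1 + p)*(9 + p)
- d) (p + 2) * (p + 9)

We need to factor p^2 + 18 + p * 11.
The factored form is (p + 2) * (p + 9).
d) (p + 2) * (p + 9)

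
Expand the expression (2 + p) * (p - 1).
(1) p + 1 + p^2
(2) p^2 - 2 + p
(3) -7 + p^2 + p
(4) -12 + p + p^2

Expanding (2 + p) * (p - 1):
= p^2 - 2 + p
2) p^2 - 2 + p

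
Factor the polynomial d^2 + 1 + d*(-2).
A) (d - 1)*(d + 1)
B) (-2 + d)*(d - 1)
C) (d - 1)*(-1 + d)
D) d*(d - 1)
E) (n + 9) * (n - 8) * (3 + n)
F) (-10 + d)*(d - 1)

We need to factor d^2 + 1 + d*(-2).
The factored form is (d - 1)*(-1 + d).
C) (d - 1)*(-1 + d)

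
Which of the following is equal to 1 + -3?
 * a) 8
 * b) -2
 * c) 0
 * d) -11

1 + -3 = -2
b) -2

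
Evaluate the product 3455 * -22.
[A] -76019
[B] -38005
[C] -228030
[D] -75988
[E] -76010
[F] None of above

3455 * -22 = -76010
E) -76010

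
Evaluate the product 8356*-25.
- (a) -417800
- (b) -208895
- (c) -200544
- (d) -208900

8356 * -25 = -208900
d) -208900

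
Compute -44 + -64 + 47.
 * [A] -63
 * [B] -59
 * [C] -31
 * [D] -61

First: -44 + -64 = -108
Then: -108 + 47 = -61
D) -61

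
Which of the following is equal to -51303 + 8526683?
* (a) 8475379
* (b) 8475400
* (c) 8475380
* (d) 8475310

-51303 + 8526683 = 8475380
c) 8475380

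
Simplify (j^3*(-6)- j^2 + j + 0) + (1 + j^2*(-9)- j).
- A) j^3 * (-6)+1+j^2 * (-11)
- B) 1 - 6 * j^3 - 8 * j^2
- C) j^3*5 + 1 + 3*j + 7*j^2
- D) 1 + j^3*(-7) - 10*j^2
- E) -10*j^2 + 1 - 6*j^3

Adding the polynomials and combining like terms:
(j^3*(-6) - j^2 + j + 0) + (1 + j^2*(-9) - j)
= -10*j^2 + 1 - 6*j^3
E) -10*j^2 + 1 - 6*j^3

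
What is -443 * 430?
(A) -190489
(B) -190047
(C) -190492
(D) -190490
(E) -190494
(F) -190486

-443 * 430 = -190490
D) -190490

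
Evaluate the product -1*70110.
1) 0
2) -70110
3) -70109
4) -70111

-1 * 70110 = -70110
2) -70110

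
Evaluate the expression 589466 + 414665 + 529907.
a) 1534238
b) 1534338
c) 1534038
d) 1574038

First: 589466 + 414665 = 1004131
Then: 1004131 + 529907 = 1534038
c) 1534038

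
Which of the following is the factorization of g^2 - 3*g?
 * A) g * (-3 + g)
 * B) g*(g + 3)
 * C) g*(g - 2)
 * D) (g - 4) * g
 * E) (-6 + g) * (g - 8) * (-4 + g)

We need to factor g^2 - 3*g.
The factored form is g * (-3 + g).
A) g * (-3 + g)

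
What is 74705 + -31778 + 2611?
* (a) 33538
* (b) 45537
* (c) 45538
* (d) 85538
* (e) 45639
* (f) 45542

First: 74705 + -31778 = 42927
Then: 42927 + 2611 = 45538
c) 45538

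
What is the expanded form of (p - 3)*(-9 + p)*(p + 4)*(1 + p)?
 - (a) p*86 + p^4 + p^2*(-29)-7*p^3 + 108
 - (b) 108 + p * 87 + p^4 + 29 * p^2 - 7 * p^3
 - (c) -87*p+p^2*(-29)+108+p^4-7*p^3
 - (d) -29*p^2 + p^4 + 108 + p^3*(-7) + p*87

Expanding (p - 3)*(-9 + p)*(p + 4)*(1 + p):
= -29*p^2 + p^4 + 108 + p^3*(-7) + p*87
d) -29*p^2 + p^4 + 108 + p^3*(-7) + p*87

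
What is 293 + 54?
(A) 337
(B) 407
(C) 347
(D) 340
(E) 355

293 + 54 = 347
C) 347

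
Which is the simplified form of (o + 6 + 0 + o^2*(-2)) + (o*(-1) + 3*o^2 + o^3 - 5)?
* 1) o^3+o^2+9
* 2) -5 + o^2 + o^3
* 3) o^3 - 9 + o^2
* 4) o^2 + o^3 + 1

Adding the polynomials and combining like terms:
(o + 6 + 0 + o^2*(-2)) + (o*(-1) + 3*o^2 + o^3 - 5)
= o^2 + o^3 + 1
4) o^2 + o^3 + 1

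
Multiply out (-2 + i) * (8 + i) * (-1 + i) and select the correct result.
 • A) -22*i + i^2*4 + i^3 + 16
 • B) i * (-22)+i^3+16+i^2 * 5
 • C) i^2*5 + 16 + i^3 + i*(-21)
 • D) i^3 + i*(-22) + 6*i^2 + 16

Expanding (-2 + i) * (8 + i) * (-1 + i):
= i * (-22)+i^3+16+i^2 * 5
B) i * (-22)+i^3+16+i^2 * 5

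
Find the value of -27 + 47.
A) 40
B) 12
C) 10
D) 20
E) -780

-27 + 47 = 20
D) 20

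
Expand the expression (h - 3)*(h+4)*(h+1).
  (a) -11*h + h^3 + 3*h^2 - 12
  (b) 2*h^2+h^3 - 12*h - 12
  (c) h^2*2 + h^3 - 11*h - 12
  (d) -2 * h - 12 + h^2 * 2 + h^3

Expanding (h - 3)*(h+4)*(h+1):
= h^2*2 + h^3 - 11*h - 12
c) h^2*2 + h^3 - 11*h - 12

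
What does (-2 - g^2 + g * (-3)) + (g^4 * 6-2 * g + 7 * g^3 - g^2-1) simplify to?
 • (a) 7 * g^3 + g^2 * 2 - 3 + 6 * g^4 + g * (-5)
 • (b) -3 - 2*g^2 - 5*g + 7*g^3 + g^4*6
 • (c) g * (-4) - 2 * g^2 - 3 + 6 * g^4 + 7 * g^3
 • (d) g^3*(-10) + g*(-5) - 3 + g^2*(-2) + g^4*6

Adding the polynomials and combining like terms:
(-2 - g^2 + g*(-3)) + (g^4*6 - 2*g + 7*g^3 - g^2 - 1)
= -3 - 2*g^2 - 5*g + 7*g^3 + g^4*6
b) -3 - 2*g^2 - 5*g + 7*g^3 + g^4*6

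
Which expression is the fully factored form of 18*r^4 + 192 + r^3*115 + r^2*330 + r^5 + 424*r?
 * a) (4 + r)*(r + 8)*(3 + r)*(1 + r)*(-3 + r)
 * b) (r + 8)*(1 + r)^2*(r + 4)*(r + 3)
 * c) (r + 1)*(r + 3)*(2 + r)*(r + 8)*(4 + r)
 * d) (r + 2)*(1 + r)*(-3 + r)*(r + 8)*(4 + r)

We need to factor 18*r^4 + 192 + r^3*115 + r^2*330 + r^5 + 424*r.
The factored form is (r + 1)*(r + 3)*(2 + r)*(r + 8)*(4 + r).
c) (r + 1)*(r + 3)*(2 + r)*(r + 8)*(4 + r)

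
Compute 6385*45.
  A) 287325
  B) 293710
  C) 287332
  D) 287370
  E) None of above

6385 * 45 = 287325
A) 287325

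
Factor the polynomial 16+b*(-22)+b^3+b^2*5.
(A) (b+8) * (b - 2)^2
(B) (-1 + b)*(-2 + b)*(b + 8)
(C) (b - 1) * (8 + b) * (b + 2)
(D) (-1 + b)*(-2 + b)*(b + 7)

We need to factor 16+b*(-22)+b^3+b^2*5.
The factored form is (-1 + b)*(-2 + b)*(b + 8).
B) (-1 + b)*(-2 + b)*(b + 8)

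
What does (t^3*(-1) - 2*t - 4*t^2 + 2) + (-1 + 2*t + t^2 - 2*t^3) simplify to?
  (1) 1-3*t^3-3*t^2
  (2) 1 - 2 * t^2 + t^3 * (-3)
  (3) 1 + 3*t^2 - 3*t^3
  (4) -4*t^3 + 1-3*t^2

Adding the polynomials and combining like terms:
(t^3*(-1) - 2*t - 4*t^2 + 2) + (-1 + 2*t + t^2 - 2*t^3)
= 1-3*t^3-3*t^2
1) 1-3*t^3-3*t^2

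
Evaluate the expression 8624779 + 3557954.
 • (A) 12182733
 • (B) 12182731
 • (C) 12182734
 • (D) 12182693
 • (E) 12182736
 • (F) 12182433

8624779 + 3557954 = 12182733
A) 12182733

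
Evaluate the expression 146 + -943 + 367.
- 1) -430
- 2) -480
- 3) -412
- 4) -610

First: 146 + -943 = -797
Then: -797 + 367 = -430
1) -430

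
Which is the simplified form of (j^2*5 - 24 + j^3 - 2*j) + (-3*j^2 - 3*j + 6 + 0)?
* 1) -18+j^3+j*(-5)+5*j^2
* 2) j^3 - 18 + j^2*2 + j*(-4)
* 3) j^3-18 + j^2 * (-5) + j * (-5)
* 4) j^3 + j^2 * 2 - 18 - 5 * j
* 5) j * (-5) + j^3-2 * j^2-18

Adding the polynomials and combining like terms:
(j^2*5 - 24 + j^3 - 2*j) + (-3*j^2 - 3*j + 6 + 0)
= j^3 + j^2 * 2 - 18 - 5 * j
4) j^3 + j^2 * 2 - 18 - 5 * j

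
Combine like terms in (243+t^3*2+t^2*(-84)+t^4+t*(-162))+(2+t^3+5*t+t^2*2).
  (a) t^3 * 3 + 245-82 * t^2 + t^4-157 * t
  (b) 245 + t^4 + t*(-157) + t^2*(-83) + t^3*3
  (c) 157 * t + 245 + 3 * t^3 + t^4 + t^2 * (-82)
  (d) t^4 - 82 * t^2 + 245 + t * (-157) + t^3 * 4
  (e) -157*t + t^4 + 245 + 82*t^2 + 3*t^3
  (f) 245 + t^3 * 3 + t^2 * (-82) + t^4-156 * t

Adding the polynomials and combining like terms:
(243 + t^3*2 + t^2*(-84) + t^4 + t*(-162)) + (2 + t^3 + 5*t + t^2*2)
= t^3 * 3 + 245-82 * t^2 + t^4-157 * t
a) t^3 * 3 + 245-82 * t^2 + t^4-157 * t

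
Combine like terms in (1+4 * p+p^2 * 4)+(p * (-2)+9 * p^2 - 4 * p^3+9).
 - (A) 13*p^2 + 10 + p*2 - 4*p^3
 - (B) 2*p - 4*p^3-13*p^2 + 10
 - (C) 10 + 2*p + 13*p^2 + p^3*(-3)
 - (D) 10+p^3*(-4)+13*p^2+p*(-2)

Adding the polynomials and combining like terms:
(1 + 4*p + p^2*4) + (p*(-2) + 9*p^2 - 4*p^3 + 9)
= 13*p^2 + 10 + p*2 - 4*p^3
A) 13*p^2 + 10 + p*2 - 4*p^3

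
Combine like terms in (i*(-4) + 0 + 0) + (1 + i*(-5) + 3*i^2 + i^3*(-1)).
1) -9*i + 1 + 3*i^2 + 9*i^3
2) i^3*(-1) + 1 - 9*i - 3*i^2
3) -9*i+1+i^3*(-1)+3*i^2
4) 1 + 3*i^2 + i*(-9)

Adding the polynomials and combining like terms:
(i*(-4) + 0 + 0) + (1 + i*(-5) + 3*i^2 + i^3*(-1))
= -9*i+1+i^3*(-1)+3*i^2
3) -9*i+1+i^3*(-1)+3*i^2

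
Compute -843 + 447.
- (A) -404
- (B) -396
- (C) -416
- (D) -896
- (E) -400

-843 + 447 = -396
B) -396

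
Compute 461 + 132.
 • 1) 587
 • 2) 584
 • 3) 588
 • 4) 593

461 + 132 = 593
4) 593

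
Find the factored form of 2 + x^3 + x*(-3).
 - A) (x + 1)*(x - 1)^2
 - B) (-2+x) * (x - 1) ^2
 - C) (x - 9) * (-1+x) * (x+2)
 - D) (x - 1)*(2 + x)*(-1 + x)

We need to factor 2 + x^3 + x*(-3).
The factored form is (x - 1)*(2 + x)*(-1 + x).
D) (x - 1)*(2 + x)*(-1 + x)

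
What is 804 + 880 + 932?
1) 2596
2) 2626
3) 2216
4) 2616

First: 804 + 880 = 1684
Then: 1684 + 932 = 2616
4) 2616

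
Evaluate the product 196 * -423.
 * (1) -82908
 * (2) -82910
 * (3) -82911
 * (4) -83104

196 * -423 = -82908
1) -82908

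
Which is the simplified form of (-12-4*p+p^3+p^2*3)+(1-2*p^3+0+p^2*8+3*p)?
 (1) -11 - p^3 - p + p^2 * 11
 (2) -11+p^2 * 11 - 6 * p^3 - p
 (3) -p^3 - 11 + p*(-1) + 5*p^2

Adding the polynomials and combining like terms:
(-12 - 4*p + p^3 + p^2*3) + (1 - 2*p^3 + 0 + p^2*8 + 3*p)
= -11 - p^3 - p + p^2 * 11
1) -11 - p^3 - p + p^2 * 11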